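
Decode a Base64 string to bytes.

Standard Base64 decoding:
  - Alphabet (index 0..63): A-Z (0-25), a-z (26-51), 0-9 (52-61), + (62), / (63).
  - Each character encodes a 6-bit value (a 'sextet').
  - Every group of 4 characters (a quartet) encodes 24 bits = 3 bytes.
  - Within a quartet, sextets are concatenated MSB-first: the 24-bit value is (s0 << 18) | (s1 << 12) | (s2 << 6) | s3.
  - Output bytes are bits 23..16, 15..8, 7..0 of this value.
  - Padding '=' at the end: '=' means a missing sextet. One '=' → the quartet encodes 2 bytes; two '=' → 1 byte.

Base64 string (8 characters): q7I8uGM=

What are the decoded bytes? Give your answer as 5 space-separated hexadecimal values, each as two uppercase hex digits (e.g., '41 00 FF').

After char 0 ('q'=42): chars_in_quartet=1 acc=0x2A bytes_emitted=0
After char 1 ('7'=59): chars_in_quartet=2 acc=0xABB bytes_emitted=0
After char 2 ('I'=8): chars_in_quartet=3 acc=0x2AEC8 bytes_emitted=0
After char 3 ('8'=60): chars_in_quartet=4 acc=0xABB23C -> emit AB B2 3C, reset; bytes_emitted=3
After char 4 ('u'=46): chars_in_quartet=1 acc=0x2E bytes_emitted=3
After char 5 ('G'=6): chars_in_quartet=2 acc=0xB86 bytes_emitted=3
After char 6 ('M'=12): chars_in_quartet=3 acc=0x2E18C bytes_emitted=3
Padding '=': partial quartet acc=0x2E18C -> emit B8 63; bytes_emitted=5

Answer: AB B2 3C B8 63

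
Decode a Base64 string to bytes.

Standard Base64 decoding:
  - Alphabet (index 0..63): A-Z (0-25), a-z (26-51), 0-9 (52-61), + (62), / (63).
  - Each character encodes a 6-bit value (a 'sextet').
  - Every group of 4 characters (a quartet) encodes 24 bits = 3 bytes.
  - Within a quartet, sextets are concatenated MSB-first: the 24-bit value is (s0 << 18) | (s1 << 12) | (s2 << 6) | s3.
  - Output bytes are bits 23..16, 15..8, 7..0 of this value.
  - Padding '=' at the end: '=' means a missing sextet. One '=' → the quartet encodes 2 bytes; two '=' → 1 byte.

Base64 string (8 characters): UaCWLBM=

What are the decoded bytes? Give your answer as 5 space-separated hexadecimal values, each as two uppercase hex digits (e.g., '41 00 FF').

After char 0 ('U'=20): chars_in_quartet=1 acc=0x14 bytes_emitted=0
After char 1 ('a'=26): chars_in_quartet=2 acc=0x51A bytes_emitted=0
After char 2 ('C'=2): chars_in_quartet=3 acc=0x14682 bytes_emitted=0
After char 3 ('W'=22): chars_in_quartet=4 acc=0x51A096 -> emit 51 A0 96, reset; bytes_emitted=3
After char 4 ('L'=11): chars_in_quartet=1 acc=0xB bytes_emitted=3
After char 5 ('B'=1): chars_in_quartet=2 acc=0x2C1 bytes_emitted=3
After char 6 ('M'=12): chars_in_quartet=3 acc=0xB04C bytes_emitted=3
Padding '=': partial quartet acc=0xB04C -> emit 2C 13; bytes_emitted=5

Answer: 51 A0 96 2C 13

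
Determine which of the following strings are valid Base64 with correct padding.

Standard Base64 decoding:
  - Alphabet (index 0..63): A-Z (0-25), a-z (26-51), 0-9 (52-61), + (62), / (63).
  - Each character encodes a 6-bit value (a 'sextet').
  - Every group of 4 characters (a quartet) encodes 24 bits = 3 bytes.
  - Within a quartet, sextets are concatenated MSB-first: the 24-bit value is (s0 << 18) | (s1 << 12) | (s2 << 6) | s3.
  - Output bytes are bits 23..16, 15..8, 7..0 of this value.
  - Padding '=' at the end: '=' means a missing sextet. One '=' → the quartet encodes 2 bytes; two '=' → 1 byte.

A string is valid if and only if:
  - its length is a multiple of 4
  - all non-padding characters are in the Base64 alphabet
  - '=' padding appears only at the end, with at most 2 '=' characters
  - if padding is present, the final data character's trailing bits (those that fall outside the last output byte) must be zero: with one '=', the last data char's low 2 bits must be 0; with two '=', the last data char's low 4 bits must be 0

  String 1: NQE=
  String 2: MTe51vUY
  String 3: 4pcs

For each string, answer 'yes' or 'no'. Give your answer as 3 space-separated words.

String 1: 'NQE=' → valid
String 2: 'MTe51vUY' → valid
String 3: '4pcs' → valid

Answer: yes yes yes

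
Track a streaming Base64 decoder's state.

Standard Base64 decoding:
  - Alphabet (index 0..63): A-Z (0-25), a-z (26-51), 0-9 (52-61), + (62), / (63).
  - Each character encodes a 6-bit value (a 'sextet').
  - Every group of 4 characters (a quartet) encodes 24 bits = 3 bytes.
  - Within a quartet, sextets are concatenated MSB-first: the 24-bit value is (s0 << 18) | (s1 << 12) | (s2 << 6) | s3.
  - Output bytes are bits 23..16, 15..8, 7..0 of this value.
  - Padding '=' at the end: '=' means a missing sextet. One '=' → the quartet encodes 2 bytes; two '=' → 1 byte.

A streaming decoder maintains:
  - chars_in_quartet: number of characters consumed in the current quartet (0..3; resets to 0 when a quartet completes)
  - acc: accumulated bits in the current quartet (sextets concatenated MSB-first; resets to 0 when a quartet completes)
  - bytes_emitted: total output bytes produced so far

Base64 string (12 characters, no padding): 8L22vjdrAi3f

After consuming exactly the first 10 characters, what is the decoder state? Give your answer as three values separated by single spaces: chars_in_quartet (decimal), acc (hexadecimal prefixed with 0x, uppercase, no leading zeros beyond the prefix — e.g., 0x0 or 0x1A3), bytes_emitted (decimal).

Answer: 2 0x22 6

Derivation:
After char 0 ('8'=60): chars_in_quartet=1 acc=0x3C bytes_emitted=0
After char 1 ('L'=11): chars_in_quartet=2 acc=0xF0B bytes_emitted=0
After char 2 ('2'=54): chars_in_quartet=3 acc=0x3C2F6 bytes_emitted=0
After char 3 ('2'=54): chars_in_quartet=4 acc=0xF0BDB6 -> emit F0 BD B6, reset; bytes_emitted=3
After char 4 ('v'=47): chars_in_quartet=1 acc=0x2F bytes_emitted=3
After char 5 ('j'=35): chars_in_quartet=2 acc=0xBE3 bytes_emitted=3
After char 6 ('d'=29): chars_in_quartet=3 acc=0x2F8DD bytes_emitted=3
After char 7 ('r'=43): chars_in_quartet=4 acc=0xBE376B -> emit BE 37 6B, reset; bytes_emitted=6
After char 8 ('A'=0): chars_in_quartet=1 acc=0x0 bytes_emitted=6
After char 9 ('i'=34): chars_in_quartet=2 acc=0x22 bytes_emitted=6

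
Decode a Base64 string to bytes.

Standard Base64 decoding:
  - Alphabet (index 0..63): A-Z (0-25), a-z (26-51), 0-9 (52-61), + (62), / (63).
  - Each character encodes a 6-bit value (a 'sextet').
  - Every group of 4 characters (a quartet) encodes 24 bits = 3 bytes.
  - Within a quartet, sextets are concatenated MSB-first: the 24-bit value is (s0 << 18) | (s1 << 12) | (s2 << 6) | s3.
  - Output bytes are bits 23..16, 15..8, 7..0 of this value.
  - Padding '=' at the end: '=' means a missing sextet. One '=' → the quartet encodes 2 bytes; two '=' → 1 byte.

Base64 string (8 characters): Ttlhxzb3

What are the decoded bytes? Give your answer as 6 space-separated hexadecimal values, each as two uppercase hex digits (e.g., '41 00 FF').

After char 0 ('T'=19): chars_in_quartet=1 acc=0x13 bytes_emitted=0
After char 1 ('t'=45): chars_in_quartet=2 acc=0x4ED bytes_emitted=0
After char 2 ('l'=37): chars_in_quartet=3 acc=0x13B65 bytes_emitted=0
After char 3 ('h'=33): chars_in_quartet=4 acc=0x4ED961 -> emit 4E D9 61, reset; bytes_emitted=3
After char 4 ('x'=49): chars_in_quartet=1 acc=0x31 bytes_emitted=3
After char 5 ('z'=51): chars_in_quartet=2 acc=0xC73 bytes_emitted=3
After char 6 ('b'=27): chars_in_quartet=3 acc=0x31CDB bytes_emitted=3
After char 7 ('3'=55): chars_in_quartet=4 acc=0xC736F7 -> emit C7 36 F7, reset; bytes_emitted=6

Answer: 4E D9 61 C7 36 F7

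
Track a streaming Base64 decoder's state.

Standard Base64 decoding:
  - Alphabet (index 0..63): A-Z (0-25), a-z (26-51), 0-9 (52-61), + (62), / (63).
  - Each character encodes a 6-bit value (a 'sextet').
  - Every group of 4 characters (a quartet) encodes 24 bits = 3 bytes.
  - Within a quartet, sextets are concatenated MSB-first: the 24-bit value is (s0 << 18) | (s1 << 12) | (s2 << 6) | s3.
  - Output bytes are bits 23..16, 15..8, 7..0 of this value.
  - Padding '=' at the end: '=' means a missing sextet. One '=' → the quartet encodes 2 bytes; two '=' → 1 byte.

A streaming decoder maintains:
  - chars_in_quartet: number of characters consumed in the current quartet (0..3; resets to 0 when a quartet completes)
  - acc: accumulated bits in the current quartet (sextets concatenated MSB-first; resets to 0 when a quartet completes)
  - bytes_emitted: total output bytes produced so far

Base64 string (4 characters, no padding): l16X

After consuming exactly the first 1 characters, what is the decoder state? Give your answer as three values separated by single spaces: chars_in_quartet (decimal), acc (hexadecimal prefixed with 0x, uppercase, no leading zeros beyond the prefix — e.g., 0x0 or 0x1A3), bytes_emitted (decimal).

After char 0 ('l'=37): chars_in_quartet=1 acc=0x25 bytes_emitted=0

Answer: 1 0x25 0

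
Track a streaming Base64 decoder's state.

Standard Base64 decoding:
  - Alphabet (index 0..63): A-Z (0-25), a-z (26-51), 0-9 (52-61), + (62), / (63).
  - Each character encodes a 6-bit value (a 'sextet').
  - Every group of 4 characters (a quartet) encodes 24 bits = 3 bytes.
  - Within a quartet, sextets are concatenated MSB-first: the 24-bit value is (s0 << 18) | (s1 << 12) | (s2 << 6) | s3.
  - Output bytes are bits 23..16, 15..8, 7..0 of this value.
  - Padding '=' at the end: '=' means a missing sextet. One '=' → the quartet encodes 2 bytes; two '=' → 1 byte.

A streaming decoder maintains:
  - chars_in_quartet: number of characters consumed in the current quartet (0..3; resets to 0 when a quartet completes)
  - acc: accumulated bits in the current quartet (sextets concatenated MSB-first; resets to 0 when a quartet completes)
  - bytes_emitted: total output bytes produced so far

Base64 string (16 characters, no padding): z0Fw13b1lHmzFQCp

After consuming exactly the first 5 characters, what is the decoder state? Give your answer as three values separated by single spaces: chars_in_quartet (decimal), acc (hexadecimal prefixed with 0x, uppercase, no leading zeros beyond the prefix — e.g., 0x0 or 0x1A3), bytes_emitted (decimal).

After char 0 ('z'=51): chars_in_quartet=1 acc=0x33 bytes_emitted=0
After char 1 ('0'=52): chars_in_quartet=2 acc=0xCF4 bytes_emitted=0
After char 2 ('F'=5): chars_in_quartet=3 acc=0x33D05 bytes_emitted=0
After char 3 ('w'=48): chars_in_quartet=4 acc=0xCF4170 -> emit CF 41 70, reset; bytes_emitted=3
After char 4 ('1'=53): chars_in_quartet=1 acc=0x35 bytes_emitted=3

Answer: 1 0x35 3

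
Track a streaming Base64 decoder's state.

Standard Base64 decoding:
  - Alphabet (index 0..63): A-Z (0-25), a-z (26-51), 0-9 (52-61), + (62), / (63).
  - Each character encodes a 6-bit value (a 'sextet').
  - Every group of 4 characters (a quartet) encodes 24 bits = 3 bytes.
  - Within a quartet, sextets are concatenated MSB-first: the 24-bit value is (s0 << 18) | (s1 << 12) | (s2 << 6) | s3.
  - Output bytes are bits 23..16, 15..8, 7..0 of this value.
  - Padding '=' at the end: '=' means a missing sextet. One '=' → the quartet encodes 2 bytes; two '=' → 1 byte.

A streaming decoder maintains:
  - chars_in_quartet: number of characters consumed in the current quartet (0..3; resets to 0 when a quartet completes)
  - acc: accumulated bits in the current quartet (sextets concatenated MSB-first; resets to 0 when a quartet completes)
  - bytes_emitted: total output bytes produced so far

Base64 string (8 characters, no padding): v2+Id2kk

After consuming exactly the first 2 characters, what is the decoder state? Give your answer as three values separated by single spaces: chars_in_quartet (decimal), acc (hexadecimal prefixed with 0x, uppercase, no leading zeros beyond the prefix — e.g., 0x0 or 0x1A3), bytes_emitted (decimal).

Answer: 2 0xBF6 0

Derivation:
After char 0 ('v'=47): chars_in_quartet=1 acc=0x2F bytes_emitted=0
After char 1 ('2'=54): chars_in_quartet=2 acc=0xBF6 bytes_emitted=0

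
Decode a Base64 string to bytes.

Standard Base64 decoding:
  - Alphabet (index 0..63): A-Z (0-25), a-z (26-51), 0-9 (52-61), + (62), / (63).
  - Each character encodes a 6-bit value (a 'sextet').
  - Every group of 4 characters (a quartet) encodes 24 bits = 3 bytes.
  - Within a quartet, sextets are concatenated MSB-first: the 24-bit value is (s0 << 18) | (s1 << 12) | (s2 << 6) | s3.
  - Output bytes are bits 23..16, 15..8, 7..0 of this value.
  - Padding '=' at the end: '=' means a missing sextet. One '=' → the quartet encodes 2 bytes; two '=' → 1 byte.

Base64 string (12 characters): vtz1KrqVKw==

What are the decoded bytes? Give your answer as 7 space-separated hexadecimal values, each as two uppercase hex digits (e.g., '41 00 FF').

Answer: BE DC F5 2A BA 95 2B

Derivation:
After char 0 ('v'=47): chars_in_quartet=1 acc=0x2F bytes_emitted=0
After char 1 ('t'=45): chars_in_quartet=2 acc=0xBED bytes_emitted=0
After char 2 ('z'=51): chars_in_quartet=3 acc=0x2FB73 bytes_emitted=0
After char 3 ('1'=53): chars_in_quartet=4 acc=0xBEDCF5 -> emit BE DC F5, reset; bytes_emitted=3
After char 4 ('K'=10): chars_in_quartet=1 acc=0xA bytes_emitted=3
After char 5 ('r'=43): chars_in_quartet=2 acc=0x2AB bytes_emitted=3
After char 6 ('q'=42): chars_in_quartet=3 acc=0xAAEA bytes_emitted=3
After char 7 ('V'=21): chars_in_quartet=4 acc=0x2ABA95 -> emit 2A BA 95, reset; bytes_emitted=6
After char 8 ('K'=10): chars_in_quartet=1 acc=0xA bytes_emitted=6
After char 9 ('w'=48): chars_in_quartet=2 acc=0x2B0 bytes_emitted=6
Padding '==': partial quartet acc=0x2B0 -> emit 2B; bytes_emitted=7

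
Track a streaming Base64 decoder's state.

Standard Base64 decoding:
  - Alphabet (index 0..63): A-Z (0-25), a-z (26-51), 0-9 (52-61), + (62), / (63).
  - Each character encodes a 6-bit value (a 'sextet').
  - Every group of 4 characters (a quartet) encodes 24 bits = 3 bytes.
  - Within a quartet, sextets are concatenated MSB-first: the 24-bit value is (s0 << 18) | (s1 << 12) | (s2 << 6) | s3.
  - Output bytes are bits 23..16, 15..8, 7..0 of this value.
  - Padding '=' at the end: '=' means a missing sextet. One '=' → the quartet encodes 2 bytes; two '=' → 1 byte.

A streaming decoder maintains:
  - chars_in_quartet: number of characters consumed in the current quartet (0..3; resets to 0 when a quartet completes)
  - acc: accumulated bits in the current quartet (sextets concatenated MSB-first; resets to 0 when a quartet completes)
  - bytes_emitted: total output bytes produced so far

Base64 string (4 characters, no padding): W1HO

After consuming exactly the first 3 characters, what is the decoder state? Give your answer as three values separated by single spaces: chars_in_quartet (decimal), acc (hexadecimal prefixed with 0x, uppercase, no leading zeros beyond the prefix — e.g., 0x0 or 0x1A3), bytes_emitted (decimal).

Answer: 3 0x16D47 0

Derivation:
After char 0 ('W'=22): chars_in_quartet=1 acc=0x16 bytes_emitted=0
After char 1 ('1'=53): chars_in_quartet=2 acc=0x5B5 bytes_emitted=0
After char 2 ('H'=7): chars_in_quartet=3 acc=0x16D47 bytes_emitted=0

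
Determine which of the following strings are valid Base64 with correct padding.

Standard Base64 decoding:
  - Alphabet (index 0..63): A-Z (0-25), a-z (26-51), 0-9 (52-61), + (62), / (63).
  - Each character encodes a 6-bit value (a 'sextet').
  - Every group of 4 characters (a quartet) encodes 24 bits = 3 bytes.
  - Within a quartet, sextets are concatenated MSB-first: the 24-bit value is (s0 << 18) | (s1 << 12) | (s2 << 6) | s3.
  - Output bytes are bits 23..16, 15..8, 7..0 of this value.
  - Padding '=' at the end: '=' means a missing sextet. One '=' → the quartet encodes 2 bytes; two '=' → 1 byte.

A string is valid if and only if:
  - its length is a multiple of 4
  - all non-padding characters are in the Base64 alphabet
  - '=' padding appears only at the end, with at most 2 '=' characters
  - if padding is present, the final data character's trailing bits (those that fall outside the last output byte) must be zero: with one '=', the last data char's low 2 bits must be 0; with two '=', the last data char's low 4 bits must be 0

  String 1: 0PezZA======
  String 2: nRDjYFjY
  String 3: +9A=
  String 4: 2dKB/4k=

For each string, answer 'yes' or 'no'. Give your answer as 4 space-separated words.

String 1: '0PezZA======' → invalid (6 pad chars (max 2))
String 2: 'nRDjYFjY' → valid
String 3: '+9A=' → valid
String 4: '2dKB/4k=' → valid

Answer: no yes yes yes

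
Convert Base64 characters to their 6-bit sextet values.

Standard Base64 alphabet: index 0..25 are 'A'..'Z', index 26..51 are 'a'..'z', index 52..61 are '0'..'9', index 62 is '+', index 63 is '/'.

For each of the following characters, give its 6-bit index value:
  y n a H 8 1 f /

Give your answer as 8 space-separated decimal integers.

'y': a..z range, 26 + ord('y') − ord('a') = 50
'n': a..z range, 26 + ord('n') − ord('a') = 39
'a': a..z range, 26 + ord('a') − ord('a') = 26
'H': A..Z range, ord('H') − ord('A') = 7
'8': 0..9 range, 52 + ord('8') − ord('0') = 60
'1': 0..9 range, 52 + ord('1') − ord('0') = 53
'f': a..z range, 26 + ord('f') − ord('a') = 31
'/': index 63

Answer: 50 39 26 7 60 53 31 63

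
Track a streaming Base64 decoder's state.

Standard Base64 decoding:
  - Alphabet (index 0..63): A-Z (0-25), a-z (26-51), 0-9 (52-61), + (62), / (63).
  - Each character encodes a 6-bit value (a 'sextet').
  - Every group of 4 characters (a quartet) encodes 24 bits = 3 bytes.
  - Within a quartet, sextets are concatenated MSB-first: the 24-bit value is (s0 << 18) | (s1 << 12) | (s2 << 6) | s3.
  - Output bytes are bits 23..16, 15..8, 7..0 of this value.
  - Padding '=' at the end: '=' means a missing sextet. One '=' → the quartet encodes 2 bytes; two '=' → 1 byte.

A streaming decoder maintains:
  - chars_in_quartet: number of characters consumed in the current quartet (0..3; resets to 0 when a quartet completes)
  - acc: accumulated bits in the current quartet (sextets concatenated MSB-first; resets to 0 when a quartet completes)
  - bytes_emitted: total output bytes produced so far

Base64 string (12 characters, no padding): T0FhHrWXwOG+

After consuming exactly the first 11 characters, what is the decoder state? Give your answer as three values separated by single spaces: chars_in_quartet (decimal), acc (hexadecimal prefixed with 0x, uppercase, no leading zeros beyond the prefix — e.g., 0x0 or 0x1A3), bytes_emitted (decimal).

After char 0 ('T'=19): chars_in_quartet=1 acc=0x13 bytes_emitted=0
After char 1 ('0'=52): chars_in_quartet=2 acc=0x4F4 bytes_emitted=0
After char 2 ('F'=5): chars_in_quartet=3 acc=0x13D05 bytes_emitted=0
After char 3 ('h'=33): chars_in_quartet=4 acc=0x4F4161 -> emit 4F 41 61, reset; bytes_emitted=3
After char 4 ('H'=7): chars_in_quartet=1 acc=0x7 bytes_emitted=3
After char 5 ('r'=43): chars_in_quartet=2 acc=0x1EB bytes_emitted=3
After char 6 ('W'=22): chars_in_quartet=3 acc=0x7AD6 bytes_emitted=3
After char 7 ('X'=23): chars_in_quartet=4 acc=0x1EB597 -> emit 1E B5 97, reset; bytes_emitted=6
After char 8 ('w'=48): chars_in_quartet=1 acc=0x30 bytes_emitted=6
After char 9 ('O'=14): chars_in_quartet=2 acc=0xC0E bytes_emitted=6
After char 10 ('G'=6): chars_in_quartet=3 acc=0x30386 bytes_emitted=6

Answer: 3 0x30386 6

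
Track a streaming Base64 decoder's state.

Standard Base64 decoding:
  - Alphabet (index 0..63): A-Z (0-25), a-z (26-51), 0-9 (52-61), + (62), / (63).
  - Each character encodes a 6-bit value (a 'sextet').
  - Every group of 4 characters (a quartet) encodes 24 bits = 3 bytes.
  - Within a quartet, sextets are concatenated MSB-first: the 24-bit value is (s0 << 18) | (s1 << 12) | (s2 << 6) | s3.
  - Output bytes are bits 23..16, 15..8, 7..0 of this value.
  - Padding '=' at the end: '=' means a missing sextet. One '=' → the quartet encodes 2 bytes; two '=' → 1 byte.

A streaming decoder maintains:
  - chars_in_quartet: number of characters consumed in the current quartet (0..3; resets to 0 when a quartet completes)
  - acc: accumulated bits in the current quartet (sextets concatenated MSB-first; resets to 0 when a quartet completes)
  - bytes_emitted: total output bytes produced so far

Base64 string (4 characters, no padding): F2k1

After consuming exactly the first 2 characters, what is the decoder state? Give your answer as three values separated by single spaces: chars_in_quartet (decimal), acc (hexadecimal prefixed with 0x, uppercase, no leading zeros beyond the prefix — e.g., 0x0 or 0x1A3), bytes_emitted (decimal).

Answer: 2 0x176 0

Derivation:
After char 0 ('F'=5): chars_in_quartet=1 acc=0x5 bytes_emitted=0
After char 1 ('2'=54): chars_in_quartet=2 acc=0x176 bytes_emitted=0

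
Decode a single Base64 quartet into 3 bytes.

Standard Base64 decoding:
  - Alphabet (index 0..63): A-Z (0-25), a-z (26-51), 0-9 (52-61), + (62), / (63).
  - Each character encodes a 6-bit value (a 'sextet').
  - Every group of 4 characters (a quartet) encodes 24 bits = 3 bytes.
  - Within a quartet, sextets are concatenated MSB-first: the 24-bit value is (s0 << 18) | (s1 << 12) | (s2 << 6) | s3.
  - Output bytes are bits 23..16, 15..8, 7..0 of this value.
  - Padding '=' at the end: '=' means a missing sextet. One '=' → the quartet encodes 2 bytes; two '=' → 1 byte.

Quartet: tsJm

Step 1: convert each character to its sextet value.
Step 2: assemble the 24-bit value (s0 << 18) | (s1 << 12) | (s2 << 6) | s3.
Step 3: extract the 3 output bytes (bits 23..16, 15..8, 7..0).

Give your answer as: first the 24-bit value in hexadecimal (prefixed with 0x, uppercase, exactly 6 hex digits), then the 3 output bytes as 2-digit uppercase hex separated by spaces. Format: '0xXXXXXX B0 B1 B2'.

Sextets: t=45, s=44, J=9, m=38
24-bit: (45<<18) | (44<<12) | (9<<6) | 38
      = 0xB40000 | 0x02C000 | 0x000240 | 0x000026
      = 0xB6C266
Bytes: (v>>16)&0xFF=B6, (v>>8)&0xFF=C2, v&0xFF=66

Answer: 0xB6C266 B6 C2 66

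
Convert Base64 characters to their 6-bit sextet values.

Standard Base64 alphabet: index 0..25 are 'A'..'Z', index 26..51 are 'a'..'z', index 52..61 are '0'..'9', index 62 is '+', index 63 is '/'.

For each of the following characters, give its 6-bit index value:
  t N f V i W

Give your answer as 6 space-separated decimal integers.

Answer: 45 13 31 21 34 22

Derivation:
't': a..z range, 26 + ord('t') − ord('a') = 45
'N': A..Z range, ord('N') − ord('A') = 13
'f': a..z range, 26 + ord('f') − ord('a') = 31
'V': A..Z range, ord('V') − ord('A') = 21
'i': a..z range, 26 + ord('i') − ord('a') = 34
'W': A..Z range, ord('W') − ord('A') = 22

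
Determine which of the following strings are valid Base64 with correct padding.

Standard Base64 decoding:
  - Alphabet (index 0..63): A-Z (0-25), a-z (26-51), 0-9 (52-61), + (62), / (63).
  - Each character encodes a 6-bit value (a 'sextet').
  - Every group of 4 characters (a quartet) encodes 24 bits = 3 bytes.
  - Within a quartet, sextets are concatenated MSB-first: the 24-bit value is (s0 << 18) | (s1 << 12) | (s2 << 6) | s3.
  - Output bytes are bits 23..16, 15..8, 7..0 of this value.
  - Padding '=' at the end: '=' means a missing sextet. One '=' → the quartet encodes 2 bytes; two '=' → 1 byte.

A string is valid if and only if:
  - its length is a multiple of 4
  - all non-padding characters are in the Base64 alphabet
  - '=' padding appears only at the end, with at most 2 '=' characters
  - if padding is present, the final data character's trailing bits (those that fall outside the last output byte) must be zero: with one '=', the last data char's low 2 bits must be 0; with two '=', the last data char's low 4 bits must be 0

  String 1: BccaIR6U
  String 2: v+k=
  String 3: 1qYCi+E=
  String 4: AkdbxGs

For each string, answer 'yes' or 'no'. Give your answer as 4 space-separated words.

String 1: 'BccaIR6U' → valid
String 2: 'v+k=' → valid
String 3: '1qYCi+E=' → valid
String 4: 'AkdbxGs' → invalid (len=7 not mult of 4)

Answer: yes yes yes no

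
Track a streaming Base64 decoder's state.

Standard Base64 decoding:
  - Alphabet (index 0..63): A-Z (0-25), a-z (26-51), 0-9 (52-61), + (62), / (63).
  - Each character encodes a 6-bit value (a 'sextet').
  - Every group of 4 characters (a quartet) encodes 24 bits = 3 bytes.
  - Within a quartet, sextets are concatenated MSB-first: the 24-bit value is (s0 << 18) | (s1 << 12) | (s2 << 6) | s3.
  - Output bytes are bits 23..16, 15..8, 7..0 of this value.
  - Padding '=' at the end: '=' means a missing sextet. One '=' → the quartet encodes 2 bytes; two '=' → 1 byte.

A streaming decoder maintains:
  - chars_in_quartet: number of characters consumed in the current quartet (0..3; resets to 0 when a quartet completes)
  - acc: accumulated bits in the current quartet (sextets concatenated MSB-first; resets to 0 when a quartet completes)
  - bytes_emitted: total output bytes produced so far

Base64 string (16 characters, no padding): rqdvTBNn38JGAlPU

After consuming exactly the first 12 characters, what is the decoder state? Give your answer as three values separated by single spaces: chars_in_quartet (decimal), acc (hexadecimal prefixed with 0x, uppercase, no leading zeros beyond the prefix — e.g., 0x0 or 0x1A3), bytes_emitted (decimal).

Answer: 0 0x0 9

Derivation:
After char 0 ('r'=43): chars_in_quartet=1 acc=0x2B bytes_emitted=0
After char 1 ('q'=42): chars_in_quartet=2 acc=0xAEA bytes_emitted=0
After char 2 ('d'=29): chars_in_quartet=3 acc=0x2BA9D bytes_emitted=0
After char 3 ('v'=47): chars_in_quartet=4 acc=0xAEA76F -> emit AE A7 6F, reset; bytes_emitted=3
After char 4 ('T'=19): chars_in_quartet=1 acc=0x13 bytes_emitted=3
After char 5 ('B'=1): chars_in_quartet=2 acc=0x4C1 bytes_emitted=3
After char 6 ('N'=13): chars_in_quartet=3 acc=0x1304D bytes_emitted=3
After char 7 ('n'=39): chars_in_quartet=4 acc=0x4C1367 -> emit 4C 13 67, reset; bytes_emitted=6
After char 8 ('3'=55): chars_in_quartet=1 acc=0x37 bytes_emitted=6
After char 9 ('8'=60): chars_in_quartet=2 acc=0xDFC bytes_emitted=6
After char 10 ('J'=9): chars_in_quartet=3 acc=0x37F09 bytes_emitted=6
After char 11 ('G'=6): chars_in_quartet=4 acc=0xDFC246 -> emit DF C2 46, reset; bytes_emitted=9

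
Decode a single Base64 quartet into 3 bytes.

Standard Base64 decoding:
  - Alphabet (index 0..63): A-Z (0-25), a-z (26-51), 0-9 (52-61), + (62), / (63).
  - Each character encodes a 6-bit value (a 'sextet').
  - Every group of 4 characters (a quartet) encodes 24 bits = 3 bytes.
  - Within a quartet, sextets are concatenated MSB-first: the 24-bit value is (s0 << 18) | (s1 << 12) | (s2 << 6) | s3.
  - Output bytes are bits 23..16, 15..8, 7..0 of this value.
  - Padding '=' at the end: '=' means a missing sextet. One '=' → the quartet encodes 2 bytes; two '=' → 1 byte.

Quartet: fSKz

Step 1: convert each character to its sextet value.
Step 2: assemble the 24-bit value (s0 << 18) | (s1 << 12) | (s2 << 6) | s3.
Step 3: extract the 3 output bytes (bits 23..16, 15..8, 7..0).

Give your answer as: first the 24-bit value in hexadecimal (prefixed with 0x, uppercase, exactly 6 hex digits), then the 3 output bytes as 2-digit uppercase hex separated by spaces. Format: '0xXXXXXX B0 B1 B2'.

Sextets: f=31, S=18, K=10, z=51
24-bit: (31<<18) | (18<<12) | (10<<6) | 51
      = 0x7C0000 | 0x012000 | 0x000280 | 0x000033
      = 0x7D22B3
Bytes: (v>>16)&0xFF=7D, (v>>8)&0xFF=22, v&0xFF=B3

Answer: 0x7D22B3 7D 22 B3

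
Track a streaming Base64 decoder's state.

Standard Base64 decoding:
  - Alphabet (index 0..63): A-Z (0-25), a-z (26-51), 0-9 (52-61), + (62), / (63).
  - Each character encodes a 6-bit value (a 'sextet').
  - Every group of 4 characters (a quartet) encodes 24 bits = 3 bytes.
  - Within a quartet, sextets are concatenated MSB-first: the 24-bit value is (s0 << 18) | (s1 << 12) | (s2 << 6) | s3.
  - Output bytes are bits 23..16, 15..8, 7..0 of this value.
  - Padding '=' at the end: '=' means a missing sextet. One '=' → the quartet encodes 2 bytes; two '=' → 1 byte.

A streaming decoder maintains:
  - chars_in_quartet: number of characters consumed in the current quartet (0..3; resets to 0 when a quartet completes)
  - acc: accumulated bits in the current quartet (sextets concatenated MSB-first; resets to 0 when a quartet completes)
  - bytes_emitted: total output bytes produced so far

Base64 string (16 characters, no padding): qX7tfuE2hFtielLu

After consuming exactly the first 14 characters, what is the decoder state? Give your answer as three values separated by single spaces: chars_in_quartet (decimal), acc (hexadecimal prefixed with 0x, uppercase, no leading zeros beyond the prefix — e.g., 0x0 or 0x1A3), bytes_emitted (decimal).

After char 0 ('q'=42): chars_in_quartet=1 acc=0x2A bytes_emitted=0
After char 1 ('X'=23): chars_in_quartet=2 acc=0xA97 bytes_emitted=0
After char 2 ('7'=59): chars_in_quartet=3 acc=0x2A5FB bytes_emitted=0
After char 3 ('t'=45): chars_in_quartet=4 acc=0xA97EED -> emit A9 7E ED, reset; bytes_emitted=3
After char 4 ('f'=31): chars_in_quartet=1 acc=0x1F bytes_emitted=3
After char 5 ('u'=46): chars_in_quartet=2 acc=0x7EE bytes_emitted=3
After char 6 ('E'=4): chars_in_quartet=3 acc=0x1FB84 bytes_emitted=3
After char 7 ('2'=54): chars_in_quartet=4 acc=0x7EE136 -> emit 7E E1 36, reset; bytes_emitted=6
After char 8 ('h'=33): chars_in_quartet=1 acc=0x21 bytes_emitted=6
After char 9 ('F'=5): chars_in_quartet=2 acc=0x845 bytes_emitted=6
After char 10 ('t'=45): chars_in_quartet=3 acc=0x2116D bytes_emitted=6
After char 11 ('i'=34): chars_in_quartet=4 acc=0x845B62 -> emit 84 5B 62, reset; bytes_emitted=9
After char 12 ('e'=30): chars_in_quartet=1 acc=0x1E bytes_emitted=9
After char 13 ('l'=37): chars_in_quartet=2 acc=0x7A5 bytes_emitted=9

Answer: 2 0x7A5 9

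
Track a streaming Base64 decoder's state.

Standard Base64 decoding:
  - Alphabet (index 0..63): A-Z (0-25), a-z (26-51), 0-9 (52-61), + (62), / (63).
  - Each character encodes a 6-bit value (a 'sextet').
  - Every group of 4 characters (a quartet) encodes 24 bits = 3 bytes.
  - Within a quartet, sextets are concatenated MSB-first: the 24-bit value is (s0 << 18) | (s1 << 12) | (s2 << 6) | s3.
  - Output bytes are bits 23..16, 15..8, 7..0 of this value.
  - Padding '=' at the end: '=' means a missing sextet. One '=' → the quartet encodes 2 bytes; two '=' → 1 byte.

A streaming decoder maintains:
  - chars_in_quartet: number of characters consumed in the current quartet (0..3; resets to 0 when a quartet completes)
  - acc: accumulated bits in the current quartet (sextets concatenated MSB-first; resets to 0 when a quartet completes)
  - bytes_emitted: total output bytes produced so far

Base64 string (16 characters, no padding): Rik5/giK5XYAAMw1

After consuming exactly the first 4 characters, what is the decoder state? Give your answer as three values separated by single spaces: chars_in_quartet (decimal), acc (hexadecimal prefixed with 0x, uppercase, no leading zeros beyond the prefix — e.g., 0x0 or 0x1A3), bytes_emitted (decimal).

Answer: 0 0x0 3

Derivation:
After char 0 ('R'=17): chars_in_quartet=1 acc=0x11 bytes_emitted=0
After char 1 ('i'=34): chars_in_quartet=2 acc=0x462 bytes_emitted=0
After char 2 ('k'=36): chars_in_quartet=3 acc=0x118A4 bytes_emitted=0
After char 3 ('5'=57): chars_in_quartet=4 acc=0x462939 -> emit 46 29 39, reset; bytes_emitted=3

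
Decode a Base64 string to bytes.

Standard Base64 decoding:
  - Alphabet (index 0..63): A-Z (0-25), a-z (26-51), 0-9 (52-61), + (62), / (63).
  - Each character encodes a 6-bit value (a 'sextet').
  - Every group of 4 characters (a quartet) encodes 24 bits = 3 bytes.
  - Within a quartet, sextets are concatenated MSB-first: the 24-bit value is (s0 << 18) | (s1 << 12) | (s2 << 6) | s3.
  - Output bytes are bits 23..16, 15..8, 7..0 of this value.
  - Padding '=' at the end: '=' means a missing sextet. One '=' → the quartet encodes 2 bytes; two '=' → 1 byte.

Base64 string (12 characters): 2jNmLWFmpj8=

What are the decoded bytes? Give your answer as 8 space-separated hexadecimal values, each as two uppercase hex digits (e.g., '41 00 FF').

Answer: DA 33 66 2D 61 66 A6 3F

Derivation:
After char 0 ('2'=54): chars_in_quartet=1 acc=0x36 bytes_emitted=0
After char 1 ('j'=35): chars_in_quartet=2 acc=0xDA3 bytes_emitted=0
After char 2 ('N'=13): chars_in_quartet=3 acc=0x368CD bytes_emitted=0
After char 3 ('m'=38): chars_in_quartet=4 acc=0xDA3366 -> emit DA 33 66, reset; bytes_emitted=3
After char 4 ('L'=11): chars_in_quartet=1 acc=0xB bytes_emitted=3
After char 5 ('W'=22): chars_in_quartet=2 acc=0x2D6 bytes_emitted=3
After char 6 ('F'=5): chars_in_quartet=3 acc=0xB585 bytes_emitted=3
After char 7 ('m'=38): chars_in_quartet=4 acc=0x2D6166 -> emit 2D 61 66, reset; bytes_emitted=6
After char 8 ('p'=41): chars_in_quartet=1 acc=0x29 bytes_emitted=6
After char 9 ('j'=35): chars_in_quartet=2 acc=0xA63 bytes_emitted=6
After char 10 ('8'=60): chars_in_quartet=3 acc=0x298FC bytes_emitted=6
Padding '=': partial quartet acc=0x298FC -> emit A6 3F; bytes_emitted=8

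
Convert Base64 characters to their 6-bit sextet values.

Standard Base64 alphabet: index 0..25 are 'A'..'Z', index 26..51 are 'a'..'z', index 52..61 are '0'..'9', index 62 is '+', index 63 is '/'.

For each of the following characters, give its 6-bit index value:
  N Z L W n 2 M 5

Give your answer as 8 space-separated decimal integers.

'N': A..Z range, ord('N') − ord('A') = 13
'Z': A..Z range, ord('Z') − ord('A') = 25
'L': A..Z range, ord('L') − ord('A') = 11
'W': A..Z range, ord('W') − ord('A') = 22
'n': a..z range, 26 + ord('n') − ord('a') = 39
'2': 0..9 range, 52 + ord('2') − ord('0') = 54
'M': A..Z range, ord('M') − ord('A') = 12
'5': 0..9 range, 52 + ord('5') − ord('0') = 57

Answer: 13 25 11 22 39 54 12 57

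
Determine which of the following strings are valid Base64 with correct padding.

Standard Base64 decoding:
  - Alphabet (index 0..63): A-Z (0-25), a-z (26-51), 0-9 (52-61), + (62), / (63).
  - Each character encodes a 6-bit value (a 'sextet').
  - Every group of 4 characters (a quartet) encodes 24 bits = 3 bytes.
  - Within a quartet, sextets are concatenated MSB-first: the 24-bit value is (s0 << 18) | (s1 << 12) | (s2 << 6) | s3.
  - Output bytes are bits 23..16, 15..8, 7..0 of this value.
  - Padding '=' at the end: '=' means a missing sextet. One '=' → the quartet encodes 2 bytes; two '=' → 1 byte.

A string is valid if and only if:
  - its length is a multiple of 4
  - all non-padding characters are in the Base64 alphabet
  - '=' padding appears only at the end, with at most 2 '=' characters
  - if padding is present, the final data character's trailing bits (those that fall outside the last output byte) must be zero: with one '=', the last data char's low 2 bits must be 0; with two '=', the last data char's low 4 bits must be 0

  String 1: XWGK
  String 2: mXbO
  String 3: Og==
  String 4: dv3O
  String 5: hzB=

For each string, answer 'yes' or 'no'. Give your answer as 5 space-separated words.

Answer: yes yes yes yes no

Derivation:
String 1: 'XWGK' → valid
String 2: 'mXbO' → valid
String 3: 'Og==' → valid
String 4: 'dv3O' → valid
String 5: 'hzB=' → invalid (bad trailing bits)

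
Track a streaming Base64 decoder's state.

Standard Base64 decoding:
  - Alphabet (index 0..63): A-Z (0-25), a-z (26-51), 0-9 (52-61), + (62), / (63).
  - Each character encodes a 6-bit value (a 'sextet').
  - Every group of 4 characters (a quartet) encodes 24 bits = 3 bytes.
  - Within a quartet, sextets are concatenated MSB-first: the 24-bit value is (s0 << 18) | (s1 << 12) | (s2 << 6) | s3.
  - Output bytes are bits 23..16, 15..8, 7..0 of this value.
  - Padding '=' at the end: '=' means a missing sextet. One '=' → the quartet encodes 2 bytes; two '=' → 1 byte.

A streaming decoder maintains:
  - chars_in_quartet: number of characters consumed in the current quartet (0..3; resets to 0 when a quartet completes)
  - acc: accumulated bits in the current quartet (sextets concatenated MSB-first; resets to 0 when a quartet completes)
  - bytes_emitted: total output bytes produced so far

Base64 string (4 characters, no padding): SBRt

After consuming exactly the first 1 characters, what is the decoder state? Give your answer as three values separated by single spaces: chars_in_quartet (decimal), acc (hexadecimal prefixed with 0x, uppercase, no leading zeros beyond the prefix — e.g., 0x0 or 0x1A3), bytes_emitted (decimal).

Answer: 1 0x12 0

Derivation:
After char 0 ('S'=18): chars_in_quartet=1 acc=0x12 bytes_emitted=0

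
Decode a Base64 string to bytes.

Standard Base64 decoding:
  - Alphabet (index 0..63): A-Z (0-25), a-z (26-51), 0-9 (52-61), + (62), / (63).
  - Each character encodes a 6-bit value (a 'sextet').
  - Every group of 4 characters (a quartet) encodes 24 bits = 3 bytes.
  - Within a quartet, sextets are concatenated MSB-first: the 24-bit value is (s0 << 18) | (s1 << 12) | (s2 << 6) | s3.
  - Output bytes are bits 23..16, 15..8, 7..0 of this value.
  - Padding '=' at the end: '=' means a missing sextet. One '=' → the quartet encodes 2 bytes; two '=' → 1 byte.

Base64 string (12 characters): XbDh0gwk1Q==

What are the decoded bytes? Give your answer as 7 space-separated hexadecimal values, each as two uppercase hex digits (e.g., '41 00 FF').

Answer: 5D B0 E1 D2 0C 24 D5

Derivation:
After char 0 ('X'=23): chars_in_quartet=1 acc=0x17 bytes_emitted=0
After char 1 ('b'=27): chars_in_quartet=2 acc=0x5DB bytes_emitted=0
After char 2 ('D'=3): chars_in_quartet=3 acc=0x176C3 bytes_emitted=0
After char 3 ('h'=33): chars_in_quartet=4 acc=0x5DB0E1 -> emit 5D B0 E1, reset; bytes_emitted=3
After char 4 ('0'=52): chars_in_quartet=1 acc=0x34 bytes_emitted=3
After char 5 ('g'=32): chars_in_quartet=2 acc=0xD20 bytes_emitted=3
After char 6 ('w'=48): chars_in_quartet=3 acc=0x34830 bytes_emitted=3
After char 7 ('k'=36): chars_in_quartet=4 acc=0xD20C24 -> emit D2 0C 24, reset; bytes_emitted=6
After char 8 ('1'=53): chars_in_quartet=1 acc=0x35 bytes_emitted=6
After char 9 ('Q'=16): chars_in_quartet=2 acc=0xD50 bytes_emitted=6
Padding '==': partial quartet acc=0xD50 -> emit D5; bytes_emitted=7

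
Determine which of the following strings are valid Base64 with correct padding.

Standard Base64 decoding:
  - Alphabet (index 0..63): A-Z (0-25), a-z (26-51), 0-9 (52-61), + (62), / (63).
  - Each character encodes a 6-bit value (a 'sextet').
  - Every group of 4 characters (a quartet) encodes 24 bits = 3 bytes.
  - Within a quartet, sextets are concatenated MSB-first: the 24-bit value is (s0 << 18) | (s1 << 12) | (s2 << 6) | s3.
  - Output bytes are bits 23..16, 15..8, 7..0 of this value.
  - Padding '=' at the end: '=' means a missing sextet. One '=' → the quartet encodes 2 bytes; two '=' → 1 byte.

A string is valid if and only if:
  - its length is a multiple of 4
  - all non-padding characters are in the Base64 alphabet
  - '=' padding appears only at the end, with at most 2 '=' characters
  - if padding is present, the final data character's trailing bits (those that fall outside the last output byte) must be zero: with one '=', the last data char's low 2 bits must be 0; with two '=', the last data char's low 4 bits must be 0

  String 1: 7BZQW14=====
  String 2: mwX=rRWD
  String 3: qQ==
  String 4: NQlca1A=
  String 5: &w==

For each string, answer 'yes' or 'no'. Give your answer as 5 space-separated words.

Answer: no no yes yes no

Derivation:
String 1: '7BZQW14=====' → invalid (5 pad chars (max 2))
String 2: 'mwX=rRWD' → invalid (bad char(s): ['=']; '=' in middle)
String 3: 'qQ==' → valid
String 4: 'NQlca1A=' → valid
String 5: '&w==' → invalid (bad char(s): ['&'])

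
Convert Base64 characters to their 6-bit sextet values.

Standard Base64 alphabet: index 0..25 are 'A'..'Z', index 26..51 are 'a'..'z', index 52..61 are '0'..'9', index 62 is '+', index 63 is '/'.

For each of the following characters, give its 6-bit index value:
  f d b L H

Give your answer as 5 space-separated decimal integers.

'f': a..z range, 26 + ord('f') − ord('a') = 31
'd': a..z range, 26 + ord('d') − ord('a') = 29
'b': a..z range, 26 + ord('b') − ord('a') = 27
'L': A..Z range, ord('L') − ord('A') = 11
'H': A..Z range, ord('H') − ord('A') = 7

Answer: 31 29 27 11 7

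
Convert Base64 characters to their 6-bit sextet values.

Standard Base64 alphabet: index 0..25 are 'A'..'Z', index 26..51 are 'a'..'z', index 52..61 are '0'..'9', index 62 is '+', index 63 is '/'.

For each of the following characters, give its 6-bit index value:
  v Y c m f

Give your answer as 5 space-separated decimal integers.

'v': a..z range, 26 + ord('v') − ord('a') = 47
'Y': A..Z range, ord('Y') − ord('A') = 24
'c': a..z range, 26 + ord('c') − ord('a') = 28
'm': a..z range, 26 + ord('m') − ord('a') = 38
'f': a..z range, 26 + ord('f') − ord('a') = 31

Answer: 47 24 28 38 31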